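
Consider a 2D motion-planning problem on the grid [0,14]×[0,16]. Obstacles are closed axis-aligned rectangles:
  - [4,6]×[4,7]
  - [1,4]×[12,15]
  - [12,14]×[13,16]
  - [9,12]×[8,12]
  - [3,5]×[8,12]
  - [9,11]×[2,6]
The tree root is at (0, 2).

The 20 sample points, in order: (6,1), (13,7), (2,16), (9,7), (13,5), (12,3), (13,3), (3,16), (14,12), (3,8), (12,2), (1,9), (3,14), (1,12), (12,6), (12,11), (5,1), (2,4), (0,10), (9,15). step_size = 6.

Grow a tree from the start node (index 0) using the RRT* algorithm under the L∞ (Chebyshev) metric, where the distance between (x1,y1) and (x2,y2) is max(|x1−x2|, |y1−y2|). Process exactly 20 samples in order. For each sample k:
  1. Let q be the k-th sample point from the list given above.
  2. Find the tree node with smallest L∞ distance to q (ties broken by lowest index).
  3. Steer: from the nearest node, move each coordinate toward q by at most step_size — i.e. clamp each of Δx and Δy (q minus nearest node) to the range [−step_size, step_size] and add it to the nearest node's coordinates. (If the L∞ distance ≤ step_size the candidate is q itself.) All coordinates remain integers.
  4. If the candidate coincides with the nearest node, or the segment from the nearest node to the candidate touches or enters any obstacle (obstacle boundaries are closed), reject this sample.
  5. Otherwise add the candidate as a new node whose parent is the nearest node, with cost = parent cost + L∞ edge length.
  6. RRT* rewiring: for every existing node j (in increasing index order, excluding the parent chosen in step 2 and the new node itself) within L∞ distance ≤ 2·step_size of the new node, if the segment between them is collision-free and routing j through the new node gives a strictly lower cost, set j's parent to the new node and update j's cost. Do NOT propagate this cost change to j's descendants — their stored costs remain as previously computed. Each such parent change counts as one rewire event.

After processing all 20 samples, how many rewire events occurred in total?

1. q=(6,1) nearest=0 d=6 new=(6,1) → add node 1 parent=0 cost=6
2. q=(13,7) nearest=1 d=7 new=(12,7) → blocked by [9,11]×[2,6], reject
3. q=(2,16) nearest=0 d=14 new=(2,8) → add node 2 parent=0 cost=6
4. q=(9,7) nearest=1 d=6 new=(9,7) → add node 3 parent=1 cost=12
5. q=(13,5) nearest=3 d=4 new=(13,5) → blocked by [9,11]×[2,6], reject
6. q=(12,3) nearest=3 d=4 new=(12,3) → blocked by [9,11]×[2,6], reject
7. q=(13,3) nearest=3 d=4 new=(13,3) → blocked by [9,11]×[2,6], reject
8. q=(3,16) nearest=2 d=8 new=(3,14) → blocked by [1,4]×[12,15], reject
9. q=(14,12) nearest=3 d=5 new=(14,12) → blocked by [9,12]×[8,12], reject
10. q=(3,8) nearest=2 d=1 new=(3,8) → blocked by [3,5]×[8,12], reject
11. q=(12,2) nearest=3 d=5 new=(12,2) → blocked by [9,11]×[2,6], reject
12. q=(1,9) nearest=2 d=1 new=(1,9) → add node 4 parent=2 cost=7
13. q=(3,14) nearest=4 d=5 new=(3,14) → blocked by [1,4]×[12,15], reject
14. q=(1,12) nearest=4 d=3 new=(1,12) → blocked by [1,4]×[12,15], reject
15. q=(12,6) nearest=3 d=3 new=(12,6) → add node 5 parent=3 cost=15
16. q=(12,11) nearest=3 d=4 new=(12,11) → blocked by [9,12]×[8,12], reject
17. q=(5,1) nearest=1 d=1 new=(5,1) → add node 6 parent=1 cost=7
18. q=(2,4) nearest=0 d=2 new=(2,4) → add node 7 parent=0 cost=2; rewire 6→7 (5<7)
19. q=(0,10) nearest=4 d=1 new=(0,10) → add node 8 parent=4 cost=8
20. q=(9,15) nearest=2 d=7 new=(8,14) → blocked by [3,5]×[8,12], reject

Rewire events: 1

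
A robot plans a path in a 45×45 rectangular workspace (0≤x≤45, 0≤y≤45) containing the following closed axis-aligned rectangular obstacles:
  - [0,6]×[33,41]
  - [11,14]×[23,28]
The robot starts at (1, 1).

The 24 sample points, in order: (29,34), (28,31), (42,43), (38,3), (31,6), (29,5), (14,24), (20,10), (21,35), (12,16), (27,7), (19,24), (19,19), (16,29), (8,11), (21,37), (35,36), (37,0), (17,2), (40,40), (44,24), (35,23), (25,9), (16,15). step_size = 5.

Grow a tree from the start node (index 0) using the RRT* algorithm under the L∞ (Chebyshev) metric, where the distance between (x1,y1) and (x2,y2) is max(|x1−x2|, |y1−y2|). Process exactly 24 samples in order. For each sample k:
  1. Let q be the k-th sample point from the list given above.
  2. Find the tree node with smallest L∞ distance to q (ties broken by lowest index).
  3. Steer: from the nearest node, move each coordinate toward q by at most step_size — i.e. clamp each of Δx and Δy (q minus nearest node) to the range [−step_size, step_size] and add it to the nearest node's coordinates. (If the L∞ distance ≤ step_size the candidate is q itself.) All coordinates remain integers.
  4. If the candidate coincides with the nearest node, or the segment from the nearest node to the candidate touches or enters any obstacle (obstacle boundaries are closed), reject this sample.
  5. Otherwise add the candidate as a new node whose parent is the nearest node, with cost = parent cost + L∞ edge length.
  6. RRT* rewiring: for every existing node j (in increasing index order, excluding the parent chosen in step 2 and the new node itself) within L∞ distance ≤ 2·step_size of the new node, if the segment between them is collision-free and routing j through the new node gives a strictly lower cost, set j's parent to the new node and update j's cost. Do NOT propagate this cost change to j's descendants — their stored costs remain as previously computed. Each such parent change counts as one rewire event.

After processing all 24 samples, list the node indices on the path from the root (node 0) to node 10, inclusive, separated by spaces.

1. q=(29,34) nearest=0 d=33 new=(6,6) → add node 1 parent=0 cost=5
2. q=(28,31) nearest=1 d=25 new=(11,11) → add node 2 parent=1 cost=10
3. q=(42,43) nearest=2 d=32 new=(16,16) → add node 3 parent=2 cost=15
4. q=(38,3) nearest=3 d=22 new=(21,11) → add node 4 parent=3 cost=20
5. q=(31,6) nearest=4 d=10 new=(26,6) → add node 5 parent=4 cost=25
6. q=(29,5) nearest=5 d=3 new=(29,5) → add node 6 parent=5 cost=28
7. q=(14,24) nearest=3 d=8 new=(14,21) → add node 7 parent=3 cost=20
8. q=(20,10) nearest=4 d=1 new=(20,10) → add node 8 parent=4 cost=21
9. q=(21,35) nearest=7 d=14 new=(19,26) → add node 9 parent=7 cost=25
10. q=(12,16) nearest=3 d=4 new=(12,16) → add node 10 parent=3 cost=19
11. q=(27,7) nearest=5 d=1 new=(27,7) → add node 11 parent=5 cost=26
12. q=(19,24) nearest=9 d=2 new=(19,24) → add node 12 parent=9 cost=27
13. q=(19,19) nearest=3 d=3 new=(19,19) → add node 13 parent=3 cost=18; rewire 12→13 (23<27)
14. q=(16,29) nearest=9 d=3 new=(16,29) → add node 14 parent=9 cost=28
15. q=(8,11) nearest=2 d=3 new=(8,11) → add node 15 parent=2 cost=13; rewire 10→15 (18<19)
16. q=(21,37) nearest=14 d=8 new=(21,34) → add node 16 parent=14 cost=33
17. q=(35,36) nearest=16 d=14 new=(26,36) → add node 17 parent=16 cost=38
18. q=(37,0) nearest=6 d=8 new=(34,0) → add node 18 parent=6 cost=33
19. q=(17,2) nearest=8 d=8 new=(17,5) → add node 19 parent=8 cost=26
20. q=(40,40) nearest=17 d=14 new=(31,40) → add node 20 parent=17 cost=43
21. q=(44,24) nearest=20 d=16 new=(36,35) → add node 21 parent=20 cost=48
22. q=(35,23) nearest=21 d=12 new=(35,30) → add node 22 parent=21 cost=53
23. q=(25,9) nearest=11 d=2 new=(25,9) → add node 23 parent=11 cost=28
24. q=(16,15) nearest=3 d=1 new=(16,15) → add node 24 parent=3 cost=16; rewire 23→24 (25<28)

Path: 0 1 2 15 10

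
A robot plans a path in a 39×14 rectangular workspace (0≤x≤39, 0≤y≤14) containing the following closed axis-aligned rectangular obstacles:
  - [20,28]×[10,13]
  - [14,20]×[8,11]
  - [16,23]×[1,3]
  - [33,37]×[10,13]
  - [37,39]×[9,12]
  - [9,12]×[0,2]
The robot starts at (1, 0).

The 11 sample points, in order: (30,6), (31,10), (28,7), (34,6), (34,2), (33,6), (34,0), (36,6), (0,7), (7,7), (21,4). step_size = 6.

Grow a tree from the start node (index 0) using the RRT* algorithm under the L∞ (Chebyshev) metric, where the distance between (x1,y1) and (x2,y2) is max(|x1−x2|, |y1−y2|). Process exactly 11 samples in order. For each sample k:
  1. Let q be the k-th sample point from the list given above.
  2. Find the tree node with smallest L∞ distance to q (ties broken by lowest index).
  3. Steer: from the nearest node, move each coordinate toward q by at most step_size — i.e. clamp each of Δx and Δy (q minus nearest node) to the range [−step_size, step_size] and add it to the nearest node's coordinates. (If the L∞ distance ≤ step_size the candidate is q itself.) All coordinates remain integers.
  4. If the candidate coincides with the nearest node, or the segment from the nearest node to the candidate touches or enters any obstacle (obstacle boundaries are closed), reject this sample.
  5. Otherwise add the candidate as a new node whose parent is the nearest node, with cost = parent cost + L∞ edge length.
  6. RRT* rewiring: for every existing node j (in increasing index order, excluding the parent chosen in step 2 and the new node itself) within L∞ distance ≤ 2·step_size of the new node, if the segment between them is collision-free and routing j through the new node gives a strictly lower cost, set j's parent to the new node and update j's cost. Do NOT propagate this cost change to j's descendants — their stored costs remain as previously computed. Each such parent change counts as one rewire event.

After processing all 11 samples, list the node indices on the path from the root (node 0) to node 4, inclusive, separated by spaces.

Path: 0 1 4

1. q=(30,6) nearest=0 d=29 new=(7,6) → add node 1 parent=0 cost=6
2. q=(31,10) nearest=1 d=24 new=(13,10) → add node 2 parent=1 cost=12
3. q=(28,7) nearest=2 d=15 new=(19,7) → blocked by [14,20]×[8,11], reject
4. q=(34,6) nearest=2 d=21 new=(19,6) → blocked by [14,20]×[8,11], reject
5. q=(34,2) nearest=2 d=21 new=(19,4) → blocked by [14,20]×[8,11], reject
6. q=(33,6) nearest=2 d=20 new=(19,6) → blocked by [14,20]×[8,11], reject
7. q=(34,0) nearest=2 d=21 new=(19,4) → blocked by [14,20]×[8,11], reject
8. q=(36,6) nearest=2 d=23 new=(19,6) → blocked by [14,20]×[8,11], reject
9. q=(0,7) nearest=0 d=7 new=(0,6) → add node 3 parent=0 cost=6
10. q=(7,7) nearest=1 d=1 new=(7,7) → add node 4 parent=1 cost=7
11. q=(21,4) nearest=2 d=8 new=(19,4) → blocked by [14,20]×[8,11], reject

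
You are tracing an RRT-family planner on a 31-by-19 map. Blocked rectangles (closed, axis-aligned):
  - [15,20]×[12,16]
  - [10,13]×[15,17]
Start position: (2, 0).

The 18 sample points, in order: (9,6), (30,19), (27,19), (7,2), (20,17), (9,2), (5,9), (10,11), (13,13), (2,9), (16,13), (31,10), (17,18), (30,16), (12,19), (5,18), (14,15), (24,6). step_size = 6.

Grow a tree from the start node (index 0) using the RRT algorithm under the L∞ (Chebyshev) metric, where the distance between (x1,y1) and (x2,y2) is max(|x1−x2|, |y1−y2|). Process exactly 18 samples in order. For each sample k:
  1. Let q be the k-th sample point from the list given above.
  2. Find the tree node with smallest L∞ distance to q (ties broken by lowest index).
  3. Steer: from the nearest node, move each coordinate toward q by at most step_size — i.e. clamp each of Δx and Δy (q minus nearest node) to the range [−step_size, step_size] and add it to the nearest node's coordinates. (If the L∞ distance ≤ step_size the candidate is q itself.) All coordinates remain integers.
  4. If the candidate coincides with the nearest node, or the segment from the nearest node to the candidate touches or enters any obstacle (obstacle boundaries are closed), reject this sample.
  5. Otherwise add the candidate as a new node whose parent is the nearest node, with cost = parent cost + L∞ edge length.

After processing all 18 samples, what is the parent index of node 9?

Parent of node 9: 2

1. q=(9,6) nearest=0 d=7 new=(8,6) → add node 1 parent=0 cost=6
2. q=(30,19) nearest=1 d=22 new=(14,12) → add node 2 parent=1 cost=12
3. q=(27,19) nearest=2 d=13 new=(20,18) → blocked by [15,20]×[12,16], reject
4. q=(7,2) nearest=1 d=4 new=(7,2) → add node 3 parent=1 cost=10
5. q=(20,17) nearest=2 d=6 new=(20,17) → blocked by [15,20]×[12,16], reject
6. q=(9,2) nearest=3 d=2 new=(9,2) → add node 4 parent=3 cost=12
7. q=(5,9) nearest=1 d=3 new=(5,9) → add node 5 parent=1 cost=9
8. q=(10,11) nearest=2 d=4 new=(10,11) → add node 6 parent=2 cost=16
9. q=(13,13) nearest=2 d=1 new=(13,13) → add node 7 parent=2 cost=13
10. q=(2,9) nearest=5 d=3 new=(2,9) → add node 8 parent=5 cost=12
11. q=(16,13) nearest=2 d=2 new=(16,13) → blocked by [15,20]×[12,16], reject
12. q=(31,10) nearest=2 d=17 new=(20,10) → add node 9 parent=2 cost=18
13. q=(17,18) nearest=7 d=5 new=(17,18) → blocked by [15,20]×[12,16], reject
14. q=(30,16) nearest=9 d=10 new=(26,16) → add node 10 parent=9 cost=24
15. q=(12,19) nearest=7 d=6 new=(12,19) → blocked by [10,13]×[15,17], reject
16. q=(5,18) nearest=6 d=7 new=(5,17) → add node 11 parent=6 cost=22
17. q=(14,15) nearest=7 d=2 new=(14,15) → add node 12 parent=7 cost=15
18. q=(24,6) nearest=9 d=4 new=(24,6) → add node 13 parent=9 cost=22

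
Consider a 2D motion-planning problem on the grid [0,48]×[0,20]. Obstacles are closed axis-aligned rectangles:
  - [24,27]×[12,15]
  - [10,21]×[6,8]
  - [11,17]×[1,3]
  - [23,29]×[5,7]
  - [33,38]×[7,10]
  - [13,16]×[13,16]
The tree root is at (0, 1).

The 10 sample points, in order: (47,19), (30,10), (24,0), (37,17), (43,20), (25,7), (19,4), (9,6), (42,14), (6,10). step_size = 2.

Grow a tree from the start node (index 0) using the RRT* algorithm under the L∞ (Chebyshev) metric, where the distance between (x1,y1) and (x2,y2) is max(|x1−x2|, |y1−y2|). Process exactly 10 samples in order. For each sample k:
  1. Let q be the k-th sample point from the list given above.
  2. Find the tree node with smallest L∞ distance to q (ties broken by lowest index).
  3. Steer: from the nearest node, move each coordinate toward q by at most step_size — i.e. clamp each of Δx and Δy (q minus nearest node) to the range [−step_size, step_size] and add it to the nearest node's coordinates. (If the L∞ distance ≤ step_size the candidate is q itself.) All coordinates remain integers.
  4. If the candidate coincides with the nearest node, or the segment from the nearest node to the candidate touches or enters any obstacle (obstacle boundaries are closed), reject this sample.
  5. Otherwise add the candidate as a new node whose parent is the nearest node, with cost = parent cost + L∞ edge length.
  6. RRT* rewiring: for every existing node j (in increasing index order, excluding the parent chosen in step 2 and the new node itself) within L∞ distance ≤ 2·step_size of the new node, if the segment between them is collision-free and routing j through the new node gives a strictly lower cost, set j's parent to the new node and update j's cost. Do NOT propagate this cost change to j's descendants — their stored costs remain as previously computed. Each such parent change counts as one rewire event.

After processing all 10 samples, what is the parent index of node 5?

Parent of node 5: 4

1. q=(47,19) nearest=0 d=47 new=(2,3) → add node 1 parent=0 cost=2
2. q=(30,10) nearest=1 d=28 new=(4,5) → add node 2 parent=1 cost=4
3. q=(24,0) nearest=2 d=20 new=(6,3) → add node 3 parent=2 cost=6
4. q=(37,17) nearest=3 d=31 new=(8,5) → add node 4 parent=3 cost=8
5. q=(43,20) nearest=4 d=35 new=(10,7) → blocked by [10,21]×[6,8], reject
6. q=(25,7) nearest=4 d=17 new=(10,7) → blocked by [10,21]×[6,8], reject
7. q=(19,4) nearest=4 d=11 new=(10,4) → add node 5 parent=4 cost=10
8. q=(9,6) nearest=4 d=1 new=(9,6) → add node 6 parent=4 cost=9
9. q=(42,14) nearest=5 d=32 new=(12,6) → blocked by [10,21]×[6,8], reject
10. q=(6,10) nearest=6 d=4 new=(7,8) → add node 7 parent=6 cost=11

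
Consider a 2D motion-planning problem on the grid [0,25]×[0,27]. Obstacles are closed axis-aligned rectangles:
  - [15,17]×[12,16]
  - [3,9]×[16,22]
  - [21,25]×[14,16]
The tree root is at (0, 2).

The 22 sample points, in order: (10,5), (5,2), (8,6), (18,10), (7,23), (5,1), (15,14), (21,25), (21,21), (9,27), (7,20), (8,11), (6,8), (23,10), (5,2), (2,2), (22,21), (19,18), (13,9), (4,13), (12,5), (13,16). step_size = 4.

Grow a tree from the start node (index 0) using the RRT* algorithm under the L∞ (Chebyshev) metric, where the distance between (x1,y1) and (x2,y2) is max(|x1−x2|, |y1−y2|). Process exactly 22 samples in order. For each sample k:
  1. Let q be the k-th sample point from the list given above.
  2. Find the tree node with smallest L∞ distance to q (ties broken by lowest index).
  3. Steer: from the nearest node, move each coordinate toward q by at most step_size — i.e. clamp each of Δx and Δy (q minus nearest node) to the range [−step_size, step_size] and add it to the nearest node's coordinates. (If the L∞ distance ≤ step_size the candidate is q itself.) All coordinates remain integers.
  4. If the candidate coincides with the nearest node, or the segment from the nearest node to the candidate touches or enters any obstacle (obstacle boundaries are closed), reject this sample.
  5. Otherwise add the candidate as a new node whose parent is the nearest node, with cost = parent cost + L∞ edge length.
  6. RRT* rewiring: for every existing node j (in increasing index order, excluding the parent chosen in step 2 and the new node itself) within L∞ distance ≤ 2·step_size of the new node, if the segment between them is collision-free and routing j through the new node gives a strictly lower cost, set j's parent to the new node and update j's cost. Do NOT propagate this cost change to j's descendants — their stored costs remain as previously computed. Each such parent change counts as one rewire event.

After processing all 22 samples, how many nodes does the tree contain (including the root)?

Node count: 20

1. q=(10,5) nearest=0 d=10 new=(4,5) → add node 1 parent=0 cost=4
2. q=(5,2) nearest=1 d=3 new=(5,2) → add node 2 parent=1 cost=7
3. q=(8,6) nearest=1 d=4 new=(8,6) → add node 3 parent=1 cost=8
4. q=(18,10) nearest=3 d=10 new=(12,10) → add node 4 parent=3 cost=12
5. q=(7,23) nearest=4 d=13 new=(8,14) → add node 5 parent=4 cost=16
6. q=(5,1) nearest=2 d=1 new=(5,1) → add node 6 parent=2 cost=8
7. q=(15,14) nearest=4 d=4 new=(15,14) → blocked by [15,17]×[12,16], reject
8. q=(21,25) nearest=5 d=13 new=(12,18) → add node 7 parent=5 cost=20
9. q=(21,21) nearest=7 d=9 new=(16,21) → add node 8 parent=7 cost=24
10. q=(9,27) nearest=8 d=7 new=(12,25) → add node 9 parent=8 cost=28
11. q=(7,20) nearest=7 d=5 new=(8,20) → blocked by [3,9]×[16,22], reject
12. q=(8,11) nearest=5 d=3 new=(8,11) → add node 10 parent=5 cost=19
13. q=(6,8) nearest=3 d=2 new=(6,8) → add node 11 parent=3 cost=10; rewire 10→11 (13<19)
14. q=(23,10) nearest=4 d=11 new=(16,10) → add node 12 parent=4 cost=16
15. q=(5,2) nearest=2 d=0 → coincident, reject
16. q=(2,2) nearest=0 d=2 new=(2,2) → add node 13 parent=0 cost=2; rewire 2→13 (5<7); rewire 6→13 (5<8); rewire 11→13 (8<10)
17. q=(22,21) nearest=8 d=6 new=(20,21) → add node 14 parent=8 cost=28
18. q=(19,18) nearest=8 d=3 new=(19,18) → add node 15 parent=8 cost=27
19. q=(13,9) nearest=4 d=1 new=(13,9) → add node 16 parent=4 cost=13
20. q=(4,13) nearest=5 d=4 new=(4,13) → add node 17 parent=5 cost=20
21. q=(12,5) nearest=3 d=4 new=(12,5) → add node 18 parent=3 cost=12
22. q=(13,16) nearest=7 d=2 new=(13,16) → add node 19 parent=7 cost=22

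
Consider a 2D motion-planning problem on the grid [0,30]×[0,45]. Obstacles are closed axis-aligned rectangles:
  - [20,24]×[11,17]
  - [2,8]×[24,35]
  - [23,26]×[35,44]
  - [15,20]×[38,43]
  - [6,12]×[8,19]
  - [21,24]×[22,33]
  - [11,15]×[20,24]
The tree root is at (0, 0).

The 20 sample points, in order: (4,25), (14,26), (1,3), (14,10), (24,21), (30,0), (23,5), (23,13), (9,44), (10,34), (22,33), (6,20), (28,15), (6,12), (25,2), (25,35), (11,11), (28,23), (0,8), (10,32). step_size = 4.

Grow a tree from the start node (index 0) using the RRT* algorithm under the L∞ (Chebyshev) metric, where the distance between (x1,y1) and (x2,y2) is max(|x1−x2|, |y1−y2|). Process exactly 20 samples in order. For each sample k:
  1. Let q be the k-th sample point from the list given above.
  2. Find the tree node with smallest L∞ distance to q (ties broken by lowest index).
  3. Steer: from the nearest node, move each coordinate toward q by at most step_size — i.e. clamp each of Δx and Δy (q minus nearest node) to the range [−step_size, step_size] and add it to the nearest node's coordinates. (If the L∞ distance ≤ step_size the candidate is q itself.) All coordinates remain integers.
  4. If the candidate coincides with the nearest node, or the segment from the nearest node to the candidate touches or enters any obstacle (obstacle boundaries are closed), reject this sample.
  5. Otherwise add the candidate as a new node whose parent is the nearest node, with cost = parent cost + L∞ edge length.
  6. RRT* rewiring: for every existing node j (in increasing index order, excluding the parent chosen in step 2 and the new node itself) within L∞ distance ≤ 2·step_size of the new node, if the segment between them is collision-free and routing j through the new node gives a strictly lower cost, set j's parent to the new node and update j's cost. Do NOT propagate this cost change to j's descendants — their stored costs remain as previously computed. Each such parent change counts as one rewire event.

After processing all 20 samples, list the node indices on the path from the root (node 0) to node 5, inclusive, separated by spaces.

Path: 0 1 3 4 5

1. q=(4,25) nearest=0 d=25 new=(4,4) → add node 1 parent=0 cost=4
2. q=(14,26) nearest=1 d=22 new=(8,8) → blocked by [6,12]×[8,19], reject
3. q=(1,3) nearest=0 d=3 new=(1,3) → add node 2 parent=0 cost=3
4. q=(14,10) nearest=1 d=10 new=(8,8) → blocked by [6,12]×[8,19], reject
5. q=(24,21) nearest=1 d=20 new=(8,8) → blocked by [6,12]×[8,19], reject
6. q=(30,0) nearest=1 d=26 new=(8,0) → add node 3 parent=1 cost=8
7. q=(23,5) nearest=3 d=15 new=(12,4) → add node 4 parent=3 cost=12
8. q=(23,13) nearest=4 d=11 new=(16,8) → add node 5 parent=4 cost=16
9. q=(9,44) nearest=5 d=36 new=(12,12) → blocked by [6,12]×[8,19], reject
10. q=(10,34) nearest=5 d=26 new=(12,12) → blocked by [6,12]×[8,19], reject
11. q=(22,33) nearest=5 d=25 new=(20,12) → blocked by [20,24]×[11,17], reject
12. q=(6,20) nearest=5 d=12 new=(12,12) → blocked by [6,12]×[8,19], reject
13. q=(28,15) nearest=5 d=12 new=(20,12) → blocked by [20,24]×[11,17], reject
14. q=(6,12) nearest=1 d=8 new=(6,8) → blocked by [6,12]×[8,19], reject
15. q=(25,2) nearest=5 d=9 new=(20,4) → add node 6 parent=5 cost=20
16. q=(25,35) nearest=5 d=27 new=(20,12) → blocked by [20,24]×[11,17], reject
17. q=(11,11) nearest=5 d=5 new=(12,11) → blocked by [6,12]×[8,19], reject
18. q=(28,23) nearest=5 d=15 new=(20,12) → blocked by [20,24]×[11,17], reject
19. q=(0,8) nearest=1 d=4 new=(0,8) → add node 7 parent=1 cost=8
20. q=(10,32) nearest=5 d=24 new=(12,12) → blocked by [6,12]×[8,19], reject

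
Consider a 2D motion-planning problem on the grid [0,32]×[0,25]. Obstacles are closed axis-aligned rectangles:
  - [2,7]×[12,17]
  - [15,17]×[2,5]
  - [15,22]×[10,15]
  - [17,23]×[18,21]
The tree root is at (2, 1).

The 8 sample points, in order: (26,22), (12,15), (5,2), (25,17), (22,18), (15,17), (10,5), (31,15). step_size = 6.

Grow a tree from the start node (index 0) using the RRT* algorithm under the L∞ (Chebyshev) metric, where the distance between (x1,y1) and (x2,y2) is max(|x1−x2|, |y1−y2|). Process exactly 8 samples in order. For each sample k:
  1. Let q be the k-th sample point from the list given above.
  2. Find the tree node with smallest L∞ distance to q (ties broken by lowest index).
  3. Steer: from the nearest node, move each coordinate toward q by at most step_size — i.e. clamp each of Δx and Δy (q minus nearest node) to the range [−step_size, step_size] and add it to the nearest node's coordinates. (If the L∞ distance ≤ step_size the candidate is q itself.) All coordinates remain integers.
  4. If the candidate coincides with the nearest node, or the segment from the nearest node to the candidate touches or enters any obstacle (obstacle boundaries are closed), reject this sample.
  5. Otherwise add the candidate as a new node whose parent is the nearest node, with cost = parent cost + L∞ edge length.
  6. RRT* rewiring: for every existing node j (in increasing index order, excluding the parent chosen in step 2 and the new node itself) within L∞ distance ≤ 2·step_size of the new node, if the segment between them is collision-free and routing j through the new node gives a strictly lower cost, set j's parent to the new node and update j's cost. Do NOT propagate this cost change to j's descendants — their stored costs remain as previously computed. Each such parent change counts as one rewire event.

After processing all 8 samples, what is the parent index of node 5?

Parent of node 5: 1

1. q=(26,22) nearest=0 d=24 new=(8,7) → add node 1 parent=0 cost=6
2. q=(12,15) nearest=1 d=8 new=(12,13) → add node 2 parent=1 cost=12
3. q=(5,2) nearest=0 d=3 new=(5,2) → add node 3 parent=0 cost=3
4. q=(25,17) nearest=2 d=13 new=(18,17) → blocked by [15,22]×[10,15], reject
5. q=(22,18) nearest=2 d=10 new=(18,18) → blocked by [17,23]×[18,21], reject
6. q=(15,17) nearest=2 d=4 new=(15,17) → add node 4 parent=2 cost=16
7. q=(10,5) nearest=1 d=2 new=(10,5) → add node 5 parent=1 cost=8
8. q=(31,15) nearest=4 d=16 new=(21,15) → blocked by [15,22]×[10,15], reject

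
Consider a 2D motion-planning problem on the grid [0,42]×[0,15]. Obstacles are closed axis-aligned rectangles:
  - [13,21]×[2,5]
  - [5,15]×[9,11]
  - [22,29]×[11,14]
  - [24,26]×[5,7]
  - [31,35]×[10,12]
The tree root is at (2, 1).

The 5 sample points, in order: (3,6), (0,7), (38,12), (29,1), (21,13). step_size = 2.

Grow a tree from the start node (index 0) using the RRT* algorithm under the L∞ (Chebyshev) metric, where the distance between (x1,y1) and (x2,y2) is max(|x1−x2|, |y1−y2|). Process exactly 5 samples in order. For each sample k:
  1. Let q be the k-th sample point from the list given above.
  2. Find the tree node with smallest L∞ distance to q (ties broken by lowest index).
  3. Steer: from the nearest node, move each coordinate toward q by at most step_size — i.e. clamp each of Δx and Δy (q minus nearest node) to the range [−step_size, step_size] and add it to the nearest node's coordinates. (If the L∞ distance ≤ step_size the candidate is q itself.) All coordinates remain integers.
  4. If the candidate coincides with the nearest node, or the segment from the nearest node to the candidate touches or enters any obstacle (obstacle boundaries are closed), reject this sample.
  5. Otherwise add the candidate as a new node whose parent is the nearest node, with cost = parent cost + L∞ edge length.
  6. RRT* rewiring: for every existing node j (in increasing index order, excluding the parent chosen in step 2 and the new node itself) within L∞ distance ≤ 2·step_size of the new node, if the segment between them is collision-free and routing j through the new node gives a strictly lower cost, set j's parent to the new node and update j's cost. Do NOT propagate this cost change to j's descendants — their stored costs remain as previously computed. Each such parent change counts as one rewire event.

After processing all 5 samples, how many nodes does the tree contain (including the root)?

1. q=(3,6) nearest=0 d=5 new=(3,3) → add node 1 parent=0 cost=2
2. q=(0,7) nearest=1 d=4 new=(1,5) → add node 2 parent=1 cost=4
3. q=(38,12) nearest=1 d=35 new=(5,5) → add node 3 parent=1 cost=4
4. q=(29,1) nearest=3 d=24 new=(7,3) → add node 4 parent=3 cost=6
5. q=(21,13) nearest=4 d=14 new=(9,5) → add node 5 parent=4 cost=8

Node count: 6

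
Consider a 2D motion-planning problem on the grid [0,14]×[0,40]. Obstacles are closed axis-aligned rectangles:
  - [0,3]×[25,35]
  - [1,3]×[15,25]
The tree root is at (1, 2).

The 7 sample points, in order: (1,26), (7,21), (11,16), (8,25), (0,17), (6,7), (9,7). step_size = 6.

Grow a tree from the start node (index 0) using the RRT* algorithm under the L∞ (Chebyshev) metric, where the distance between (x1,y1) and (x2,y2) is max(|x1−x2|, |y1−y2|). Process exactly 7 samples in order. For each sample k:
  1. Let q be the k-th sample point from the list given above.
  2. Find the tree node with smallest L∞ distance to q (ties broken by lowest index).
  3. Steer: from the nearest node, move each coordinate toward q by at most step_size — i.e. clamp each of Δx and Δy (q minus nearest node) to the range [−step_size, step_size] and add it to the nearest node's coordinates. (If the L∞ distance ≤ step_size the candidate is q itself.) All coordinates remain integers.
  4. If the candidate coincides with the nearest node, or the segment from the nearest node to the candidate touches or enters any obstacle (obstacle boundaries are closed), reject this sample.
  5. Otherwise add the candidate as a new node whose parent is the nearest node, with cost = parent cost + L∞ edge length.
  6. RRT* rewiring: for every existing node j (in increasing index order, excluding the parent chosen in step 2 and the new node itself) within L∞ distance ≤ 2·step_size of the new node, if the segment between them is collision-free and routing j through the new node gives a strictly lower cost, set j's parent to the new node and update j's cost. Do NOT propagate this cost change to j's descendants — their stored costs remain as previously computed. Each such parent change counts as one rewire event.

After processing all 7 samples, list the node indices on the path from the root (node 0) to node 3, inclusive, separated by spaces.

1. q=(1,26) nearest=0 d=24 new=(1,8) → add node 1 parent=0 cost=6
2. q=(7,21) nearest=1 d=13 new=(7,14) → add node 2 parent=1 cost=12
3. q=(11,16) nearest=2 d=4 new=(11,16) → add node 3 parent=2 cost=16
4. q=(8,25) nearest=3 d=9 new=(8,22) → add node 4 parent=3 cost=22
5. q=(0,17) nearest=2 d=7 new=(1,17) → blocked by [1,3]×[15,25], reject
6. q=(6,7) nearest=0 d=5 new=(6,7) → add node 5 parent=0 cost=5; rewire 3→5 (14<16)
7. q=(9,7) nearest=5 d=3 new=(9,7) → add node 6 parent=5 cost=8

Path: 0 5 3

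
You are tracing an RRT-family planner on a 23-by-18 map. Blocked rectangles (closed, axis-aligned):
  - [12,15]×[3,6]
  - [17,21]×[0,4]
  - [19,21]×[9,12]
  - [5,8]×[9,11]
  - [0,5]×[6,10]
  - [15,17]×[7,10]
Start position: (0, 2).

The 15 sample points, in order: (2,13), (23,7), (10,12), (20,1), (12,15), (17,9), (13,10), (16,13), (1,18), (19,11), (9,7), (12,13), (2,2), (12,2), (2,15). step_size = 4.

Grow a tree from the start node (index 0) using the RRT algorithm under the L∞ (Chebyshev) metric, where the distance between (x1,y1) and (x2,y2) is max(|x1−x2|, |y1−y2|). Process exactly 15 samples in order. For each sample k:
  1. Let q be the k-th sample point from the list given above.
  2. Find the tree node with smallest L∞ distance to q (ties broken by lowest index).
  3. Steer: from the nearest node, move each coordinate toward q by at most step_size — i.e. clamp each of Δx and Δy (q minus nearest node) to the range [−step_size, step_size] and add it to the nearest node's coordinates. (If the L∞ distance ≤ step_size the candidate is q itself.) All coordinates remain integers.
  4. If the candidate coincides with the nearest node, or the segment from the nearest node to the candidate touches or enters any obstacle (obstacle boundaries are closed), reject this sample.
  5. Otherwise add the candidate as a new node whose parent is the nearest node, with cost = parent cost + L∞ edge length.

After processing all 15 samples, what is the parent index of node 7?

1. q=(2,13) nearest=0 d=11 new=(2,6) → blocked by [0,5]×[6,10], reject
2. q=(23,7) nearest=0 d=23 new=(4,6) → blocked by [0,5]×[6,10], reject
3. q=(10,12) nearest=0 d=10 new=(4,6) → blocked by [0,5]×[6,10], reject
4. q=(20,1) nearest=0 d=20 new=(4,1) → add node 1 parent=0 cost=4
5. q=(12,15) nearest=0 d=13 new=(4,6) → blocked by [0,5]×[6,10], reject
6. q=(17,9) nearest=1 d=13 new=(8,5) → add node 2 parent=1 cost=8
7. q=(13,10) nearest=2 d=5 new=(12,9) → add node 3 parent=2 cost=12
8. q=(16,13) nearest=3 d=4 new=(16,13) → add node 4 parent=3 cost=16
9. q=(1,18) nearest=3 d=11 new=(8,13) → add node 5 parent=3 cost=16
10. q=(19,11) nearest=4 d=3 new=(19,11) → blocked by [19,21]×[9,12], reject
11. q=(9,7) nearest=2 d=2 new=(9,7) → add node 6 parent=2 cost=10
12. q=(12,13) nearest=3 d=4 new=(12,13) → add node 7 parent=3 cost=16
13. q=(2,2) nearest=0 d=2 new=(2,2) → add node 8 parent=0 cost=2
14. q=(12,2) nearest=2 d=4 new=(12,2) → add node 9 parent=2 cost=12
15. q=(2,15) nearest=5 d=6 new=(4,15) → add node 10 parent=5 cost=20

Parent of node 7: 3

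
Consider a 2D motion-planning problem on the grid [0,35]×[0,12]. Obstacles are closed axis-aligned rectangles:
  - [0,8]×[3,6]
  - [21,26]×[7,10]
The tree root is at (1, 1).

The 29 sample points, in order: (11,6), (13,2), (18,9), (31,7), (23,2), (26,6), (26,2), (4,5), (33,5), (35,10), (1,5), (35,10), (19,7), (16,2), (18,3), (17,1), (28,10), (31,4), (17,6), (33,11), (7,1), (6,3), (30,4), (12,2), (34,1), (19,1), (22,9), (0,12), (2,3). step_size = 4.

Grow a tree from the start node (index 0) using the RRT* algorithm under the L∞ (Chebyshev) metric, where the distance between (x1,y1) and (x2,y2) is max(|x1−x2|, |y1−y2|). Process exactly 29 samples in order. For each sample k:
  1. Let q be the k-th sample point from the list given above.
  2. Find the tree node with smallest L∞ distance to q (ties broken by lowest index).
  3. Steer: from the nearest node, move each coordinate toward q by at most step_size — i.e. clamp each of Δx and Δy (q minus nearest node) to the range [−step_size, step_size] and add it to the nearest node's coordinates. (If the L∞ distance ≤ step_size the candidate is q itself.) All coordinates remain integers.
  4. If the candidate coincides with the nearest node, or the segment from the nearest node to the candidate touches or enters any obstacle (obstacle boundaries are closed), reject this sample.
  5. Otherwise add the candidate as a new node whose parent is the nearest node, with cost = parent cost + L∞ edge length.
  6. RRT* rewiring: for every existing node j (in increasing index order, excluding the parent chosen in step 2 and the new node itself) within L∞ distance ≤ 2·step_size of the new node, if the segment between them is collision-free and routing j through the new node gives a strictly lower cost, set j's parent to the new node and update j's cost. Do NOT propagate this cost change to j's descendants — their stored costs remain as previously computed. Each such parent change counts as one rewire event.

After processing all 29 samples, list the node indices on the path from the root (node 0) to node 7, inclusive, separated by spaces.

Path: 0 1 2 15 7

1. q=(11,6) nearest=0 d=10 new=(5,5) → blocked by [0,8]×[3,6], reject
2. q=(13,2) nearest=0 d=12 new=(5,2) → add node 1 parent=0 cost=4
3. q=(18,9) nearest=1 d=13 new=(9,6) → blocked by [0,8]×[3,6], reject
4. q=(31,7) nearest=1 d=26 new=(9,6) → blocked by [0,8]×[3,6], reject
5. q=(23,2) nearest=1 d=18 new=(9,2) → add node 2 parent=1 cost=8
6. q=(26,6) nearest=2 d=17 new=(13,6) → add node 3 parent=2 cost=12
7. q=(26,2) nearest=3 d=13 new=(17,2) → add node 4 parent=3 cost=16
8. q=(4,5) nearest=1 d=3 new=(4,5) → blocked by [0,8]×[3,6], reject
9. q=(33,5) nearest=4 d=16 new=(21,5) → add node 5 parent=4 cost=20
10. q=(35,10) nearest=5 d=14 new=(25,9) → blocked by [21,26]×[7,10], reject
11. q=(1,5) nearest=0 d=4 new=(1,5) → blocked by [0,8]×[3,6], reject
12. q=(35,10) nearest=5 d=14 new=(25,9) → blocked by [21,26]×[7,10], reject
13. q=(19,7) nearest=5 d=2 new=(19,7) → add node 6 parent=5 cost=22
14. q=(16,2) nearest=4 d=1 new=(16,2) → add node 7 parent=4 cost=17
15. q=(18,3) nearest=4 d=1 new=(18,3) → add node 8 parent=4 cost=17; rewire 6→8 (21<22)
16. q=(17,1) nearest=4 d=1 new=(17,1) → add node 9 parent=4 cost=17
17. q=(28,10) nearest=5 d=7 new=(25,9) → blocked by [21,26]×[7,10], reject
18. q=(31,4) nearest=5 d=10 new=(25,4) → add node 10 parent=5 cost=24
19. q=(17,6) nearest=6 d=2 new=(17,6) → add node 11 parent=6 cost=23
20. q=(33,11) nearest=10 d=8 new=(29,8) → add node 12 parent=10 cost=28
21. q=(7,1) nearest=1 d=2 new=(7,1) → add node 13 parent=1 cost=6
22. q=(6,3) nearest=1 d=1 new=(6,3) → blocked by [0,8]×[3,6], reject
23. q=(30,4) nearest=12 d=4 new=(30,4) → add node 14 parent=12 cost=32
24. q=(12,2) nearest=2 d=3 new=(12,2) → add node 15 parent=2 cost=11; rewire 6→15 (18<21); rewire 7→15 (15<17); rewire 9→15 (16<17); rewire 11→15 (16<23)
25. q=(34,1) nearest=14 d=4 new=(34,1) → add node 16 parent=14 cost=36
26. q=(19,1) nearest=4 d=2 new=(19,1) → add node 17 parent=4 cost=18
27. q=(22,9) nearest=6 d=3 new=(22,9) → blocked by [21,26]×[7,10], reject
28. q=(0,12) nearest=1 d=10 new=(1,6) → blocked by [0,8]×[3,6], reject
29. q=(2,3) nearest=0 d=2 new=(2,3) → blocked by [0,8]×[3,6], reject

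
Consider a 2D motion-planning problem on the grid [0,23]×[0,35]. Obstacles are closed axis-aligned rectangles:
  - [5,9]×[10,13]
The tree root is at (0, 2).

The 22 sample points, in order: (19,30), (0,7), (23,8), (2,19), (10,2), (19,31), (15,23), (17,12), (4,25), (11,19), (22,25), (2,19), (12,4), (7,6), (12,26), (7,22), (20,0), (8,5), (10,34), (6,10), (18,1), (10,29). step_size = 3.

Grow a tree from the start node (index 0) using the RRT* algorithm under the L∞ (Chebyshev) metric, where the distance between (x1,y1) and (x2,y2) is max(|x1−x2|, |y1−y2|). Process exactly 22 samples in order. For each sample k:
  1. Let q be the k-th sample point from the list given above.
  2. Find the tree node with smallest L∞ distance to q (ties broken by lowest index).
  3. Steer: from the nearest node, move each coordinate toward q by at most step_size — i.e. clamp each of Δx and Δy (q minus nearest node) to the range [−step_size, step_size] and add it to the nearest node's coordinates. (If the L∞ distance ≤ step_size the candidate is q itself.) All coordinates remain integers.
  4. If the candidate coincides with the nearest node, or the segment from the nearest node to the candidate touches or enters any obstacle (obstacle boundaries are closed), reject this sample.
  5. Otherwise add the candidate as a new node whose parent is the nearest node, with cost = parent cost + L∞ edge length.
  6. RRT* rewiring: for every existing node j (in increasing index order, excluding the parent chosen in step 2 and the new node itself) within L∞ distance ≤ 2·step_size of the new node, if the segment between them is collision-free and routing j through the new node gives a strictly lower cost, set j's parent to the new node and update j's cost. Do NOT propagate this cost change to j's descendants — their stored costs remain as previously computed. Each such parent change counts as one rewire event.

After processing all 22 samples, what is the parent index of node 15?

1. q=(19,30) nearest=0 d=28 new=(3,5) → add node 1 parent=0 cost=3
2. q=(0,7) nearest=1 d=3 new=(0,7) → add node 2 parent=1 cost=6
3. q=(23,8) nearest=1 d=20 new=(6,8) → add node 3 parent=1 cost=6
4. q=(2,19) nearest=3 d=11 new=(3,11) → add node 4 parent=3 cost=9
5. q=(10,2) nearest=3 d=6 new=(9,5) → add node 5 parent=3 cost=9
6. q=(19,31) nearest=4 d=20 new=(6,14) → blocked by [5,9]×[10,13], reject
7. q=(15,23) nearest=4 d=12 new=(6,14) → blocked by [5,9]×[10,13], reject
8. q=(17,12) nearest=5 d=8 new=(12,8) → add node 6 parent=5 cost=12
9. q=(4,25) nearest=4 d=14 new=(4,14) → add node 7 parent=4 cost=12
10. q=(11,19) nearest=7 d=7 new=(7,17) → add node 8 parent=7 cost=15
11. q=(22,25) nearest=8 d=15 new=(10,20) → add node 9 parent=8 cost=18
12. q=(2,19) nearest=7 d=5 new=(2,17) → add node 10 parent=7 cost=15
13. q=(12,4) nearest=5 d=3 new=(12,4) → add node 11 parent=5 cost=12
14. q=(7,6) nearest=3 d=2 new=(7,6) → add node 12 parent=3 cost=8
15. q=(12,26) nearest=9 d=6 new=(12,23) → add node 13 parent=9 cost=21
16. q=(7,22) nearest=9 d=3 new=(7,22) → add node 14 parent=9 cost=21
17. q=(20,0) nearest=6 d=8 new=(15,5) → add node 15 parent=6 cost=15
18. q=(8,5) nearest=5 d=1 new=(8,5) → add node 16 parent=5 cost=10
19. q=(10,34) nearest=13 d=11 new=(10,26) → add node 17 parent=13 cost=24
20. q=(6,10) nearest=3 d=2 new=(6,10) → blocked by [5,9]×[10,13], reject
21. q=(18,1) nearest=15 d=4 new=(18,2) → add node 18 parent=15 cost=18
22. q=(10,29) nearest=17 d=3 new=(10,29) → add node 19 parent=17 cost=27

Parent of node 15: 6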